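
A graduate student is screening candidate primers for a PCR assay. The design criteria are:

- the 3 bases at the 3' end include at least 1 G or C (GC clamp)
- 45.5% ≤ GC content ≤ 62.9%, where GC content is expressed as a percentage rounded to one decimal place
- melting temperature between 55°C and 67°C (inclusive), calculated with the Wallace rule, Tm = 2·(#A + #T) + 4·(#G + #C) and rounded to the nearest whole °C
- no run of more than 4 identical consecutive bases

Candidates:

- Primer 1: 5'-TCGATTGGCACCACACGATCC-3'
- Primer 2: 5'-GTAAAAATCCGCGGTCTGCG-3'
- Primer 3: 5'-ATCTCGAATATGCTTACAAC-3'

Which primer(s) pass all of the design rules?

Primer 1 (21 nt, A=5 T=4 G=4 C=8): 3' end TCC has 2 G/C ✓; GC 12/21 = 57.1% ✓; Tm = 2·9 + 4·12 = 66°C ✓; longest run = 2 ✓ — passes.
Primer 2 (20 nt, A=5 T=4 G=6 C=5): 3' end GCG has 3 G/C ✓; GC 11/20 = 55.0% ✓; Tm = 2·9 + 4·11 = 62°C ✓; longest run = 5, exceeds 4 ✗ — fails.
Primer 3 (20 nt, A=7 T=6 G=2 C=5): 3' end AAC has 1 G/C ✓; GC 7/20 = 35.0%, outside 45.5–62.9% ✗; Tm = 2·13 + 4·7 = 54°C, outside 55–67°C ✗; longest run = 2 ✓ — fails.

Primer 1 only.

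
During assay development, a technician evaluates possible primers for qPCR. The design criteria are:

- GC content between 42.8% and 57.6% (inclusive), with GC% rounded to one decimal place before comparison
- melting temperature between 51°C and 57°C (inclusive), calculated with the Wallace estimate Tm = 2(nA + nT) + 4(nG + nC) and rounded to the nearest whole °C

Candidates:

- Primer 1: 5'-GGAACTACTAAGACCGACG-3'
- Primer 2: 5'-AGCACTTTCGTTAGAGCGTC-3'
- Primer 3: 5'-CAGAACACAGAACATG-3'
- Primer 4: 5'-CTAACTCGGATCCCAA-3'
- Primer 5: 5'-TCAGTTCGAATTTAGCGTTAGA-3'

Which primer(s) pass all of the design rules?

None of the candidates satisfy all criteria.

Primer 1 (19 nt, A=7 T=2 G=5 C=5): GC 10/19 = 52.6% ✓; Tm = 2·9 + 4·10 = 58°C, outside 51–57°C ✗ — fails.
Primer 2 (20 nt, A=4 T=6 G=5 C=5): GC 10/20 = 50.0% ✓; Tm = 2·10 + 4·10 = 60°C, outside 51–57°C ✗ — fails.
Primer 3 (16 nt, A=8 T=1 G=3 C=4): GC 7/16 = 43.8% ✓; Tm = 2·9 + 4·7 = 46°C, outside 51–57°C ✗ — fails.
Primer 4 (16 nt, A=5 T=3 G=2 C=6): GC 8/16 = 50.0% ✓; Tm = 2·8 + 4·8 = 48°C, outside 51–57°C ✗ — fails.
Primer 5 (22 nt, A=6 T=8 G=5 C=3): GC 8/22 = 36.4%, outside 42.8–57.6% ✗; Tm = 2·14 + 4·8 = 60°C, outside 51–57°C ✗ — fails.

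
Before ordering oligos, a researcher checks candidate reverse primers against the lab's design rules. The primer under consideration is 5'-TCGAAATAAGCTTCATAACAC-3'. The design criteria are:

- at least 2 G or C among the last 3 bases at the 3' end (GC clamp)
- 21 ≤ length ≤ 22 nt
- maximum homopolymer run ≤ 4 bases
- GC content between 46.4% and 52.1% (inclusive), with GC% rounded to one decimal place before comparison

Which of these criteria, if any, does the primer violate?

Fails: GC content.

Base counts: A=9, T=5, G=2, C=5 (length 21).
GC clamp: 3' end CAC has 2 G/C ✓
length: length 21 ✓
homopolymer run: longest run = 3 ✓
GC content: GC 7/21 = 33.3%, outside 46.4–52.1% ✗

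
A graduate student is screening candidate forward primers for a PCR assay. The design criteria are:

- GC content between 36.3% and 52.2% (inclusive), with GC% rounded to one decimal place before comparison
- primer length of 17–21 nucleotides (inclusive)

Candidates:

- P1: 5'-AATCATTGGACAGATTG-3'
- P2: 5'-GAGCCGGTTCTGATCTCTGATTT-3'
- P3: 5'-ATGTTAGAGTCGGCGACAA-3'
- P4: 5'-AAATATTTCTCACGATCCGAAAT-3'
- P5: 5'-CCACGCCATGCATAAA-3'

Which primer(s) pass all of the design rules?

P1 (17 nt, A=6 T=5 G=4 C=2): GC 6/17 = 35.3%, outside 36.3–52.2% ✗; length 17 ✓ — fails.
P2 (23 nt, A=3 T=9 G=6 C=5): GC 11/23 = 47.8% ✓; length 23, outside 17–21 ✗ — fails.
P3 (19 nt, A=6 T=4 G=6 C=3): GC 9/19 = 47.4% ✓; length 19 ✓ — passes.
P4 (23 nt, A=9 T=7 G=2 C=5): GC 7/23 = 30.4%, outside 36.3–52.2% ✗; length 23, outside 17–21 ✗ — fails.
P5 (16 nt, A=6 T=2 G=2 C=6): GC 8/16 = 50.0% ✓; length 16, outside 17–21 ✗ — fails.

P3 only.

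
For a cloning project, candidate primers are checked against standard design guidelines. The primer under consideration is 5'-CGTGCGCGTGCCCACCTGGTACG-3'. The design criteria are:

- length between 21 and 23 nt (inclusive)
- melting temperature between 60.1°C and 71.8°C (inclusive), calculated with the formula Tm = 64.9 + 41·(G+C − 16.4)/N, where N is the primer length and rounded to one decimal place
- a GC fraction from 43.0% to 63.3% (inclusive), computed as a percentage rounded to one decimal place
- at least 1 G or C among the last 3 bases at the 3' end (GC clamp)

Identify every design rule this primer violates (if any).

Base counts: A=2, T=4, G=8, C=9 (length 23).
length: length 23 ✓
Tm: Tm = 64.9 + 41·(17 − 16.4)/23 = 66.0°C ✓
GC content: GC 17/23 = 73.9%, outside 43.0–63.3% ✗
GC clamp: 3' end ACG has 2 G/C ✓

Fails: GC content.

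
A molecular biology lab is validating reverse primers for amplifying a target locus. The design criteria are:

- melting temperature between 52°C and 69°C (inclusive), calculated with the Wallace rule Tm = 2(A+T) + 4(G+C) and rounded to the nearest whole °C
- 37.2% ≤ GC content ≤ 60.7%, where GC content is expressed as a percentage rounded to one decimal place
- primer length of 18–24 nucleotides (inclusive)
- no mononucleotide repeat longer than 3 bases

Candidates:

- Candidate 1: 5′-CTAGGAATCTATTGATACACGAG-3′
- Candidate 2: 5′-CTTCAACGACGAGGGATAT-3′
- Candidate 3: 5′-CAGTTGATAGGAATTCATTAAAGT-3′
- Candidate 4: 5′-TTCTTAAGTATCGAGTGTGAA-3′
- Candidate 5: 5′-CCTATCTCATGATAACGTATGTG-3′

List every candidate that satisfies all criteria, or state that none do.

Candidate 1 (23 nt, A=8 T=6 G=5 C=4): Tm = 2·14 + 4·9 = 64°C ✓; GC 9/23 = 39.1% ✓; length 23 ✓; longest run = 2 ✓ — passes.
Candidate 2 (19 nt, A=6 T=4 G=5 C=4): Tm = 2·10 + 4·9 = 56°C ✓; GC 9/19 = 47.4% ✓; length 19 ✓; longest run = 3 ✓ — passes.
Candidate 3 (24 nt, A=9 T=8 G=5 C=2): Tm = 2·17 + 4·7 = 62°C ✓; GC 7/24 = 29.2%, outside 37.2–60.7% ✗; length 24 ✓; longest run = 3 ✓ — fails.
Candidate 4 (21 nt, A=6 T=8 G=5 C=2): Tm = 2·14 + 4·7 = 56°C ✓; GC 7/21 = 33.3%, outside 37.2–60.7% ✗; length 21 ✓; longest run = 2 ✓ — fails.
Candidate 5 (23 nt, A=6 T=8 G=4 C=5): Tm = 2·14 + 4·9 = 64°C ✓; GC 9/23 = 39.1% ✓; length 23 ✓; longest run = 2 ✓ — passes.

Candidate 1, Candidate 2 and Candidate 5.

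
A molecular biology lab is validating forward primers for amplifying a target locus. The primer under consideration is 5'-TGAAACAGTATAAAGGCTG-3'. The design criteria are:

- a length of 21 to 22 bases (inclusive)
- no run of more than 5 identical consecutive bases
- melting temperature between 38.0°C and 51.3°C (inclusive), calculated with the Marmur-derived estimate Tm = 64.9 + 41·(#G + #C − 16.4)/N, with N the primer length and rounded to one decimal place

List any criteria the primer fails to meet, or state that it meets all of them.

Fails: length.

Base counts: A=8, T=4, G=5, C=2 (length 19).
length: length 19, outside 21–22 ✗
homopolymer run: longest run = 3 ✓
Tm: Tm = 64.9 + 41·(7 − 16.4)/19 = 44.6°C ✓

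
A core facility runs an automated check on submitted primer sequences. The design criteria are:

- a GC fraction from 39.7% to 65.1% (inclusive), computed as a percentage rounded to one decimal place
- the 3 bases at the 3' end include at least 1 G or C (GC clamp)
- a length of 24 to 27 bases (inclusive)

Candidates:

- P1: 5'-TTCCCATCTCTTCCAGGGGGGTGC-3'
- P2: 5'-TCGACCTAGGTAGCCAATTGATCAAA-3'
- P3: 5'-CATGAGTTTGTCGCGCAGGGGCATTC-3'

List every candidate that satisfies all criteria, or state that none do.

P1 and P3.

P1 (24 nt, A=2 T=7 G=7 C=8): GC 15/24 = 62.5% ✓; 3' end TGC has 2 G/C ✓; length 24 ✓ — passes.
P2 (26 nt, A=9 T=6 G=5 C=6): GC 11/26 = 42.3% ✓; 3' end AAA has 0 G/C, need ≥1 ✗; length 26 ✓ — fails.
P3 (26 nt, A=4 T=7 G=9 C=6): GC 15/26 = 57.7% ✓; 3' end TTC has 1 G/C ✓; length 26 ✓ — passes.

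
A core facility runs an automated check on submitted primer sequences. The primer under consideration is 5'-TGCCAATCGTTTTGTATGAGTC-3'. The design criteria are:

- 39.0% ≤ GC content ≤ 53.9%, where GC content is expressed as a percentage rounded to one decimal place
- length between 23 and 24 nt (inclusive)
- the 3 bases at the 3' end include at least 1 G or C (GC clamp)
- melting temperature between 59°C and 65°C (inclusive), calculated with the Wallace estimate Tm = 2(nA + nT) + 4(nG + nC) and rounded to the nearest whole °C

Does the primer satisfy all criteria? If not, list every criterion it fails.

Base counts: A=4, T=9, G=5, C=4 (length 22).
GC content: GC 9/22 = 40.9% ✓
length: length 22, outside 23–24 ✗
GC clamp: 3' end GTC has 2 G/C ✓
Tm: Tm = 2·13 + 4·9 = 62°C ✓

Fails: length.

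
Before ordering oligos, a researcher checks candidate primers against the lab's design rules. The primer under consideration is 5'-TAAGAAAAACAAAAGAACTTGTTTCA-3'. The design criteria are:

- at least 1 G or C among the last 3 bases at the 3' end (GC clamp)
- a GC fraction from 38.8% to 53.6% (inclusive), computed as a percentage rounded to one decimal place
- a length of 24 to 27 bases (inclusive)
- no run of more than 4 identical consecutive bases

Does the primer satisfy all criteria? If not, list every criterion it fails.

Base counts: A=14, T=6, G=3, C=3 (length 26).
GC clamp: 3' end TCA has 1 G/C ✓
GC content: GC 6/26 = 23.1%, outside 38.8–53.6% ✗
length: length 26 ✓
homopolymer run: longest run = 5, exceeds 4 ✗

Fails: GC content, homopolymer run.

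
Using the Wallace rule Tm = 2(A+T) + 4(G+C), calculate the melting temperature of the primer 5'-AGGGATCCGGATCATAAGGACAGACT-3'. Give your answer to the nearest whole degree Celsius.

78°C

Base counts: A=9, T=4, G=8, C=5 (length 26).
Tm = 2·(9+4) + 4·(8+5) = 2·13 + 4·13 = 26 + 52 = 78°C.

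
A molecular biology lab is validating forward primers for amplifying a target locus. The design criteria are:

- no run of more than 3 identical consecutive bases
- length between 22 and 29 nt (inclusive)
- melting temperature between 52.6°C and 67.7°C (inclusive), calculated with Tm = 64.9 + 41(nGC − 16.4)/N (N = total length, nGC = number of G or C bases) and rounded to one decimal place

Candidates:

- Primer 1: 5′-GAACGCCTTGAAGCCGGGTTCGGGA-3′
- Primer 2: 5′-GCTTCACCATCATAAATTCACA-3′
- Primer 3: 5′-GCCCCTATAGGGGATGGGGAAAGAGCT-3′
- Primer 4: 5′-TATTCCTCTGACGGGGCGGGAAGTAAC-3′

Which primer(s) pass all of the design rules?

Primer 1 (25 nt, A=5 T=4 G=10 C=6): longest run = 3 ✓; length 25 ✓; Tm = 64.9 + 41·(16 − 16.4)/25 = 64.2°C ✓ — passes.
Primer 2 (22 nt, A=8 T=6 G=1 C=7): longest run = 3 ✓; length 22 ✓; Tm = 64.9 + 41·(8 − 16.4)/22 = 49.2°C, outside 52.6–67.7°C ✗ — fails.
Primer 3 (27 nt, A=7 T=4 G=11 C=5): longest run = 4, exceeds 3 ✗; length 27 ✓; Tm = 64.9 + 41·(16 − 16.4)/27 = 64.3°C ✓ — fails.
Primer 4 (27 nt, A=6 T=6 G=9 C=6): longest run = 4, exceeds 3 ✗; length 27 ✓; Tm = 64.9 + 41·(15 − 16.4)/27 = 62.8°C ✓ — fails.

Primer 1 only.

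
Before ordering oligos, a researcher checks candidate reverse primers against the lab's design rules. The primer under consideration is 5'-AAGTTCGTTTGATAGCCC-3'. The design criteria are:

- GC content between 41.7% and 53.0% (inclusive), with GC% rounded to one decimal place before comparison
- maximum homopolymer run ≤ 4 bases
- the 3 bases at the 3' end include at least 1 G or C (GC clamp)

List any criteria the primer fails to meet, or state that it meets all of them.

Meets all criteria.

Base counts: A=4, T=6, G=4, C=4 (length 18).
GC content: GC 8/18 = 44.4% ✓
homopolymer run: longest run = 3 ✓
GC clamp: 3' end CCC has 3 G/C ✓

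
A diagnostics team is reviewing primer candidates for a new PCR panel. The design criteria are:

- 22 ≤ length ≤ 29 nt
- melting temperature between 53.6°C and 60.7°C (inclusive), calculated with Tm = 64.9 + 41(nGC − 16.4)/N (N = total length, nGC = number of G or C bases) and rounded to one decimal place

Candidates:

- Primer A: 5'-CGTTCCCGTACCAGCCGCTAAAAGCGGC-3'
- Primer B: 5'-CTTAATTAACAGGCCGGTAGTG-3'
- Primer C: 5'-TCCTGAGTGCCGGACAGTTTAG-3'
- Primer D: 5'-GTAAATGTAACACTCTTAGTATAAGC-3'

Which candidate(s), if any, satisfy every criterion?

Primer A (28 nt, A=6 T=4 G=7 C=11): length 28 ✓; Tm = 64.9 + 41·(18 − 16.4)/28 = 67.2°C, outside 53.6–60.7°C ✗ — fails.
Primer B (22 nt, A=6 T=6 G=6 C=4): length 22 ✓; Tm = 64.9 + 41·(10 − 16.4)/22 = 53.0°C, outside 53.6–60.7°C ✗ — fails.
Primer C (22 nt, A=4 T=6 G=7 C=5): length 22 ✓; Tm = 64.9 + 41·(12 − 16.4)/22 = 56.7°C ✓ — passes.
Primer D (26 nt, A=10 T=8 G=4 C=4): length 26 ✓; Tm = 64.9 + 41·(8 − 16.4)/26 = 51.7°C, outside 53.6–60.7°C ✗ — fails.

Primer C only.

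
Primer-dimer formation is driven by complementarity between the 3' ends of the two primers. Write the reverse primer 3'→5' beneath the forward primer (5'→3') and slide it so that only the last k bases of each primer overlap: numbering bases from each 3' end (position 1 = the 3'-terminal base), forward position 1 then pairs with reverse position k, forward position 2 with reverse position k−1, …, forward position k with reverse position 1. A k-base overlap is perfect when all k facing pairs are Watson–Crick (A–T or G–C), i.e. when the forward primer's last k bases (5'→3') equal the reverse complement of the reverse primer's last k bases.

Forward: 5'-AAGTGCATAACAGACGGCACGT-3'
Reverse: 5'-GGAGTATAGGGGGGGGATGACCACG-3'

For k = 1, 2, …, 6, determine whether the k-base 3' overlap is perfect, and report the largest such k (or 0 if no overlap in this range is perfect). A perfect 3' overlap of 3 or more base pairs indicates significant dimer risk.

Last 6 bases (5'→3') — forward …GCACGT, reverse …ACCACG.
Reverse complement of the reverse primer's last 6 bases: CGTGGT; its first k bases are the reverse complement of the reverse primer's last k bases, so a perfect k-base overlap needs the forward primer's last k bases to equal them.
Comparing (forward last k vs required): k=1: T vs C ✗; k=2: GT vs CG ✗; k=3: CGT vs CGT ✓; k=4: ACGT vs CGTG ✗; k=5: CACGT vs CGTGG ✗; k=6: GCACGT vs CGTGGT ✗.
Only k = 3 is perfect, so the longest perfect 3' overlap is 3.

Longest perfect overlap: 3 complementary base pairs; significant dimer risk (threshold 3).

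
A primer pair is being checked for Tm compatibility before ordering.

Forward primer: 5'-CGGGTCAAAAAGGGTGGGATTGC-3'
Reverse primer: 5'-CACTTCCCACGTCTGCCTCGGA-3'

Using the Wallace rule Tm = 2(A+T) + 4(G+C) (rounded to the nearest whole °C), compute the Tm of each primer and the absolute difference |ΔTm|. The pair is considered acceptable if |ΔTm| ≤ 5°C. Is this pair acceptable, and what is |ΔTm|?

|ΔTm| = 0°C; the pair is acceptable.

Forward: A=6 T=4 G=10 C=3 → Tm = 2·10 + 4·13 = 72°C.
Reverse: A=3 T=5 G=4 C=10 → Tm = 2·8 + 4·14 = 72°C.
|ΔTm| = |72 − 72| = 0°C, ≤ 5°C.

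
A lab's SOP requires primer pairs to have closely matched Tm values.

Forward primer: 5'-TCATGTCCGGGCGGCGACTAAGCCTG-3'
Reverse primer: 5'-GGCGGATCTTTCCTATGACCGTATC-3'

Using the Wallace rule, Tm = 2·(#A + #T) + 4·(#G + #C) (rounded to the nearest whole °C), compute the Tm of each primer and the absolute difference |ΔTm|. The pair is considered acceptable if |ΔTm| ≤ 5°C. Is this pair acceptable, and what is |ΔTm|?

Forward: A=4 T=5 G=9 C=8 → Tm = 2·9 + 4·17 = 86°C.
Reverse: A=4 T=8 G=6 C=7 → Tm = 2·12 + 4·13 = 76°C.
|ΔTm| = |86 − 76| = 10°C, > 5°C.

|ΔTm| = 10°C; the pair is not acceptable.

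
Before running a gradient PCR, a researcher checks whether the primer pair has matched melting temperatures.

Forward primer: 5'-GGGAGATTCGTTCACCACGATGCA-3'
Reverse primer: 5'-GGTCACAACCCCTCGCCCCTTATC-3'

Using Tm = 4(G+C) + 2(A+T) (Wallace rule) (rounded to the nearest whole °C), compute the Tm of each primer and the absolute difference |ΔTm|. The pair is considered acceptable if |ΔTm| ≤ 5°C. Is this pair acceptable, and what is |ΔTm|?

Forward: A=6 T=5 G=7 C=6 → Tm = 2·11 + 4·13 = 74°C.
Reverse: A=4 T=5 G=3 C=12 → Tm = 2·9 + 4·15 = 78°C.
|ΔTm| = |74 − 78| = 4°C, ≤ 5°C.

|ΔTm| = 4°C; the pair is acceptable.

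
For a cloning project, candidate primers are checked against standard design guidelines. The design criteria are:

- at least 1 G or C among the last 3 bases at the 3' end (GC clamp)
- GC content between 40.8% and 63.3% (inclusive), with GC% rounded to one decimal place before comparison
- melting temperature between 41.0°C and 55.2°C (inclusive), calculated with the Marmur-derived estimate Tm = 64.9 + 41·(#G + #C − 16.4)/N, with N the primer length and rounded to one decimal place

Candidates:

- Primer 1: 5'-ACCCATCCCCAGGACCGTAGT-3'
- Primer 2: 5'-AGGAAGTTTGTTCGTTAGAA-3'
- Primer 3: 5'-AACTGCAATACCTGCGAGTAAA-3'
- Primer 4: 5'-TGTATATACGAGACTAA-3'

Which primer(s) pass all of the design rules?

None of the candidates satisfy all criteria.

Primer 1 (21 nt, A=5 T=3 G=4 C=9): 3' end AGT has 1 G/C ✓; GC 13/21 = 61.9% ✓; Tm = 64.9 + 41·(13 − 16.4)/21 = 58.3°C, outside 41.0–55.2°C ✗ — fails.
Primer 2 (20 nt, A=6 T=7 G=6 C=1): 3' end GAA has 1 G/C ✓; GC 7/20 = 35.0%, outside 40.8–63.3% ✗; Tm = 64.9 + 41·(7 − 16.4)/20 = 45.6°C ✓ — fails.
Primer 3 (22 nt, A=9 T=4 G=4 C=5): 3' end AAA has 0 G/C, need ≥1 ✗; GC 9/22 = 40.9% ✓; Tm = 64.9 + 41·(9 − 16.4)/22 = 51.1°C ✓ — fails.
Primer 4 (17 nt, A=7 T=5 G=3 C=2): 3' end TAA has 0 G/C, need ≥1 ✗; GC 5/17 = 29.4%, outside 40.8–63.3% ✗; Tm = 64.9 + 41·(5 − 16.4)/17 = 37.4°C, outside 41.0–55.2°C ✗ — fails.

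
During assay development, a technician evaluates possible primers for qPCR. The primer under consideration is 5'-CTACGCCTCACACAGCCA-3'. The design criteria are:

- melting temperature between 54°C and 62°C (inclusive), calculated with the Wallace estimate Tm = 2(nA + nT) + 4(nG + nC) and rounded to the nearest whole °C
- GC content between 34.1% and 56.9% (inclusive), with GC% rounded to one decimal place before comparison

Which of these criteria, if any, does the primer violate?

Base counts: A=5, T=2, G=2, C=9 (length 18).
Tm: Tm = 2·7 + 4·11 = 58°C ✓
GC content: GC 11/18 = 61.1%, outside 34.1–56.9% ✗

Fails: GC content.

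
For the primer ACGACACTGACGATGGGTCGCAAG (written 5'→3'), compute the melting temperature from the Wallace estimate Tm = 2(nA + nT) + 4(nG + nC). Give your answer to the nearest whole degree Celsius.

Base counts: A=7, T=3, G=8, C=6 (length 24).
Tm = 2·(7+3) + 4·(8+6) = 2·10 + 4·14 = 20 + 56 = 76°C.

76°C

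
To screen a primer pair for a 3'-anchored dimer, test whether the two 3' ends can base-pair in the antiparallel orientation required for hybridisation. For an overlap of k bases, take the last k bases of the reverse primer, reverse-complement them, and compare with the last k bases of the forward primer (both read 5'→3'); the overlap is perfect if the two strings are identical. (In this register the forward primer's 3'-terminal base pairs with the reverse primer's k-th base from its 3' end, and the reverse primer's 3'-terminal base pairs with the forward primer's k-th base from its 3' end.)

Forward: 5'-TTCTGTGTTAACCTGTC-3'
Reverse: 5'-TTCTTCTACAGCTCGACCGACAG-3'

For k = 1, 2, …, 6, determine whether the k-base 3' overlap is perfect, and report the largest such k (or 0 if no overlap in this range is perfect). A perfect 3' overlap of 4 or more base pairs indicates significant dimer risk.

Last 6 bases (5'→3') — forward …CCTGTC, reverse …CGACAG.
Reverse complement of the reverse primer's last 6 bases: CTGTCG; its first k bases are the reverse complement of the reverse primer's last k bases, so a perfect k-base overlap needs the forward primer's last k bases to equal them.
Comparing (forward last k vs required): k=1: C vs C ✓; k=2: TC vs CT ✗; k=3: GTC vs CTG ✗; k=4: TGTC vs CTGT ✗; k=5: CTGTC vs CTGTC ✓; k=6: CCTGTC vs CTGTCG ✗.
Perfect overlaps at k = 1, 5; the largest is 5.

Longest perfect overlap: 5 complementary base pairs; significant dimer risk (threshold 4).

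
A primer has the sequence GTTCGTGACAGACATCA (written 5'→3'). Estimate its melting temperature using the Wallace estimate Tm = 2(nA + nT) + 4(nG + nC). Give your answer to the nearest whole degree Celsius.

50°C

Base counts: A=5, T=4, G=4, C=4 (length 17).
Tm = 2·(5+4) + 4·(4+4) = 2·9 + 4·8 = 18 + 32 = 50°C.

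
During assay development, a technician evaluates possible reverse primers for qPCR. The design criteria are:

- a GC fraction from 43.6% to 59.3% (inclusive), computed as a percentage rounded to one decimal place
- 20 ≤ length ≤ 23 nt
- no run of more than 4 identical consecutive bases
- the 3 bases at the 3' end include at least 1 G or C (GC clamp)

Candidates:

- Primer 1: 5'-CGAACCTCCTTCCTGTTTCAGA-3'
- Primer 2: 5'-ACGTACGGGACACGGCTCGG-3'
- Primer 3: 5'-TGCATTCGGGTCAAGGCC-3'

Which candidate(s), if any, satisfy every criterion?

Primer 1 only.

Primer 1 (22 nt, A=4 T=7 G=3 C=8): GC 11/22 = 50.0% ✓; length 22 ✓; longest run = 3 ✓; 3' end AGA has 1 G/C ✓ — passes.
Primer 2 (20 nt, A=4 T=2 G=8 C=6): GC 14/20 = 70.0%, outside 43.6–59.3% ✗; length 20 ✓; longest run = 3 ✓; 3' end CGG has 3 G/C ✓ — fails.
Primer 3 (18 nt, A=3 T=4 G=6 C=5): GC 11/18 = 61.1%, outside 43.6–59.3% ✗; length 18, outside 20–23 ✗; longest run = 3 ✓; 3' end GCC has 3 G/C ✓ — fails.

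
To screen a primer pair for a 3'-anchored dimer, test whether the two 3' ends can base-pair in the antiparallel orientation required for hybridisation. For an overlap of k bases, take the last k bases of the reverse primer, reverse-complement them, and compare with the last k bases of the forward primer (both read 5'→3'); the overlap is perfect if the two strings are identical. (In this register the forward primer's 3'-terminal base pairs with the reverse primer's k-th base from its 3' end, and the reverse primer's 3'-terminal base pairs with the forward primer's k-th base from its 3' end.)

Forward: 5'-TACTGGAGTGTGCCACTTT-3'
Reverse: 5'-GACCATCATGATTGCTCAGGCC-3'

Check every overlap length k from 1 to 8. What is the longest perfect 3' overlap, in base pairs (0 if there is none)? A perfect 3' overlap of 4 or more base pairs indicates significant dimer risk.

Last 8 bases (5'→3') — forward …GCCACTTT, reverse …CTCAGGCC.
Reverse complement of the reverse primer's last 8 bases: GGCCTGAG; its first k bases are the reverse complement of the reverse primer's last k bases, so a perfect k-base overlap needs the forward primer's last k bases to equal them.
Comparing (forward last k vs required): k=1: T vs G ✗; k=2: TT vs GG ✗; k=3: TTT vs GGC ✗; k=4: CTTT vs GGCC ✗; k=5: ACTTT vs GGCCT ✗; k=6: CACTTT vs GGCCTG ✗; k=7: CCACTTT vs GGCCTGA ✗; k=8: GCCACTTT vs GGCCTGAG ✗.
No overlap length from 1 to 8 is perfect, so the longest perfect 3' overlap is 0.

Longest perfect overlap: 0 complementary base pairs; below the dimer-risk threshold (threshold 4).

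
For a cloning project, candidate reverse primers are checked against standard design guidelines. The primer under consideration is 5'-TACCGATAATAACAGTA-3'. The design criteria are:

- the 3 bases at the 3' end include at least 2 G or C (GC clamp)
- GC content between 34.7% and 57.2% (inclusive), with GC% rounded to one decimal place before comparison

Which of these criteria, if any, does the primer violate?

Base counts: A=8, T=4, G=2, C=3 (length 17).
GC clamp: 3' end GTA has 1 G/C, need ≥2 ✗
GC content: GC 5/17 = 29.4%, outside 34.7–57.2% ✗

Fails: GC clamp, GC content.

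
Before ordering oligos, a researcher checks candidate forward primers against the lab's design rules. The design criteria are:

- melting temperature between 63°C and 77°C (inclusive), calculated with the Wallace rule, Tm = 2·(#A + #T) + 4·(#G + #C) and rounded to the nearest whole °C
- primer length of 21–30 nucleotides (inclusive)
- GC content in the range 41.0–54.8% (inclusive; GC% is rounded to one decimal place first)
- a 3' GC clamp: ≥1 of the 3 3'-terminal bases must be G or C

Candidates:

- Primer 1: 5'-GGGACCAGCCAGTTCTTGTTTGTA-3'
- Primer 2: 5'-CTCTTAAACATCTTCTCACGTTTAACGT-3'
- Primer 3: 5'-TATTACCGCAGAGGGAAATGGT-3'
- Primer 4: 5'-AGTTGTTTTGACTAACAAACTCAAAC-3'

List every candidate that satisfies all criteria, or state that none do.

Primer 1 (24 nt, A=4 T=8 G=7 C=5): Tm = 2·12 + 4·12 = 72°C ✓; length 24 ✓; GC 12/24 = 50.0% ✓; 3' end GTA has 1 G/C ✓ — passes.
Primer 2 (28 nt, A=7 T=11 G=2 C=8): Tm = 2·18 + 4·10 = 76°C ✓; length 28 ✓; GC 10/28 = 35.7%, outside 41.0–54.8% ✗; 3' end CGT has 2 G/C ✓ — fails.
Primer 3 (22 nt, A=7 T=5 G=7 C=3): Tm = 2·12 + 4·10 = 64°C ✓; length 22 ✓; GC 10/22 = 45.5% ✓; 3' end GGT has 2 G/C ✓ — passes.
Primer 4 (26 nt, A=10 T=8 G=3 C=5): Tm = 2·18 + 4·8 = 68°C ✓; length 26 ✓; GC 8/26 = 30.8%, outside 41.0–54.8% ✗; 3' end AAC has 1 G/C ✓ — fails.

Primer 1 and Primer 3.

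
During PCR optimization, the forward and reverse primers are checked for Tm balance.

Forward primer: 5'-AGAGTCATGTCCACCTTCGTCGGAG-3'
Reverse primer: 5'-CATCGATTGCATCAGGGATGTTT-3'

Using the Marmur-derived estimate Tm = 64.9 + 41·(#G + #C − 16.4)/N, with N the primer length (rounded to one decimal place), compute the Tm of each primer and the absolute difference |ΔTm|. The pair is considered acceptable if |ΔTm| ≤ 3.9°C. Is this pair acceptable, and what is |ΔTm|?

Forward: G+C = 14, N = 25 → Tm = 64.9 + 41·(14 − 16.4)/25 = 61.0°C.
Reverse: G+C = 10, N = 23 → Tm = 64.9 + 41·(10 − 16.4)/23 = 53.5°C.
|ΔTm| = |61.0 − 53.5| = 7.5°C, > 3.9°C.

|ΔTm| = 7.5°C; the pair is not acceptable.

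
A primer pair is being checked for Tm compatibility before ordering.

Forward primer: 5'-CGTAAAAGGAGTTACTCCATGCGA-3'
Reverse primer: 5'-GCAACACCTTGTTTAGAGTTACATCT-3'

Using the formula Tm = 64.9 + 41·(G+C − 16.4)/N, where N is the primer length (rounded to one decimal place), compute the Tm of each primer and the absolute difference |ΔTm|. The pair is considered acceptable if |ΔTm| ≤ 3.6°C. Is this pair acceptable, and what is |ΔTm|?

Forward: G+C = 11, N = 24 → Tm = 64.9 + 41·(11 − 16.4)/24 = 55.7°C.
Reverse: G+C = 10, N = 26 → Tm = 64.9 + 41·(10 − 16.4)/26 = 54.8°C.
|ΔTm| = |55.7 − 54.8| = 0.9°C, ≤ 3.6°C.

|ΔTm| = 0.9°C; the pair is acceptable.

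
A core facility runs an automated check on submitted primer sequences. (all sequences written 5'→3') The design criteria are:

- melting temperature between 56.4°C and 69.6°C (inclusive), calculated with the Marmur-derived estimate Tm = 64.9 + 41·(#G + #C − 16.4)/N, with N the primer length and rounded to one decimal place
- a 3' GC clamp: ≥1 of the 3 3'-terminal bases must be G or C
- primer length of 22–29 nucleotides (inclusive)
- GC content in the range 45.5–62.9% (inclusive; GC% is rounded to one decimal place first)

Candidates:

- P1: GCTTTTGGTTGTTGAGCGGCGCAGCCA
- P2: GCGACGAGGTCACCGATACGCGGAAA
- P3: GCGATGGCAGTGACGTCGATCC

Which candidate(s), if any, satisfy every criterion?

P1 (27 nt, A=3 T=8 G=10 C=6): Tm = 64.9 + 41·(16 − 16.4)/27 = 64.3°C ✓; 3' end CCA has 2 G/C ✓; length 27 ✓; GC 16/27 = 59.3% ✓ — passes.
P2 (26 nt, A=8 T=2 G=9 C=7): Tm = 64.9 + 41·(16 − 16.4)/26 = 64.3°C ✓; 3' end AAA has 0 G/C, need ≥1 ✗; length 26 ✓; GC 16/26 = 61.5% ✓ — fails.
P3 (22 nt, A=4 T=4 G=8 C=6): Tm = 64.9 + 41·(14 − 16.4)/22 = 60.4°C ✓; 3' end TCC has 2 G/C ✓; length 22 ✓; GC 14/22 = 63.6%, outside 45.5–62.9% ✗ — fails.

P1 only.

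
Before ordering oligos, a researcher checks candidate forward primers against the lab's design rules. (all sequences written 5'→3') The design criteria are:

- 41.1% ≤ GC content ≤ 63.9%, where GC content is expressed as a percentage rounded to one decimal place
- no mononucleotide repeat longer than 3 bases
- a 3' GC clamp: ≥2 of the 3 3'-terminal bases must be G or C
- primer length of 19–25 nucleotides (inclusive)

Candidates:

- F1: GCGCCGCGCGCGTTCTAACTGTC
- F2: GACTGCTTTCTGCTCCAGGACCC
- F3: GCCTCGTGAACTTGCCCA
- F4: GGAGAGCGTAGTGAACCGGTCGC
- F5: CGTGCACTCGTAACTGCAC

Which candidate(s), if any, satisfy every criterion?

F2 and F5.

F1 (23 nt, A=2 T=5 G=7 C=9): GC 16/23 = 69.6%, outside 41.1–63.9% ✗; longest run = 2 ✓; 3' end GTC has 2 G/C ✓; length 23 ✓ — fails.
F2 (23 nt, A=3 T=6 G=5 C=9): GC 14/23 = 60.9% ✓; longest run = 3 ✓; 3' end CCC has 3 G/C ✓; length 23 ✓ — passes.
F3 (18 nt, A=3 T=4 G=4 C=7): GC 11/18 = 61.1% ✓; longest run = 3 ✓; 3' end CCA has 2 G/C ✓; length 18, outside 19–25 ✗ — fails.
F4 (23 nt, A=5 T=3 G=10 C=5): GC 15/23 = 65.2%, outside 41.1–63.9% ✗; longest run = 2 ✓; 3' end CGC has 3 G/C ✓; length 23 ✓ — fails.
F5 (19 nt, A=4 T=4 G=4 C=7): GC 11/19 = 57.9% ✓; longest run = 2 ✓; 3' end CAC has 2 G/C ✓; length 19 ✓ — passes.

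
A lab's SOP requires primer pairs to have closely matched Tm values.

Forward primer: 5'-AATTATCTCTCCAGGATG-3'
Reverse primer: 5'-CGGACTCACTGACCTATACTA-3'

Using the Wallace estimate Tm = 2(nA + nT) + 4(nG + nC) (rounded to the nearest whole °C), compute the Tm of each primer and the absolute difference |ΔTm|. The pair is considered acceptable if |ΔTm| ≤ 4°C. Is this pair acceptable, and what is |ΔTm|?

|ΔTm| = 12°C; the pair is not acceptable.

Forward: A=5 T=6 G=3 C=4 → Tm = 2·11 + 4·7 = 50°C.
Reverse: A=6 T=5 G=3 C=7 → Tm = 2·11 + 4·10 = 62°C.
|ΔTm| = |50 − 62| = 12°C, > 4°C.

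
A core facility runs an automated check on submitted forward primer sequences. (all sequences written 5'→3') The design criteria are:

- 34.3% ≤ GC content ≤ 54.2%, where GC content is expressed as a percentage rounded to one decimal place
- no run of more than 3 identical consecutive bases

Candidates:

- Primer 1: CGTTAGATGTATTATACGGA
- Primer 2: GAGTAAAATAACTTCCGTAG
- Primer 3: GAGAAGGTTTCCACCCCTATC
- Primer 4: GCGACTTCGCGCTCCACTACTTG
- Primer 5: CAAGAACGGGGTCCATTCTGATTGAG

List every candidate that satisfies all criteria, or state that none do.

Primer 1 (20 nt, A=6 T=7 G=5 C=2): GC 7/20 = 35.0% ✓; longest run = 2 ✓ — passes.
Primer 2 (20 nt, A=8 T=5 G=4 C=3): GC 7/20 = 35.0% ✓; longest run = 4, exceeds 3 ✗ — fails.
Primer 3 (21 nt, A=5 T=5 G=4 C=7): GC 11/21 = 52.4% ✓; longest run = 4, exceeds 3 ✗ — fails.
Primer 4 (23 nt, A=3 T=6 G=5 C=9): GC 14/23 = 60.9%, outside 34.3–54.2% ✗; longest run = 2 ✓ — fails.
Primer 5 (26 nt, A=7 T=6 G=8 C=5): GC 13/26 = 50.0% ✓; longest run = 4, exceeds 3 ✗ — fails.

Primer 1 only.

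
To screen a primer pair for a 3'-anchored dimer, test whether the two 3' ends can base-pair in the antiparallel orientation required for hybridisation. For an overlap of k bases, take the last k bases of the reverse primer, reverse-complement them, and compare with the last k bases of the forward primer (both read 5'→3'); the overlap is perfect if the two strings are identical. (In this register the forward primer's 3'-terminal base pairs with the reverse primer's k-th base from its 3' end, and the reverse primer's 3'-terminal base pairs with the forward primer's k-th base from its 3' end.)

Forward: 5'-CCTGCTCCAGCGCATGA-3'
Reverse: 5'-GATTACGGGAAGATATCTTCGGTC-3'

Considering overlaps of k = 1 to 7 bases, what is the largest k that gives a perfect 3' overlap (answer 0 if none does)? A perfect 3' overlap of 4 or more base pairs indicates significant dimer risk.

Last 7 bases (5'→3') — forward …CGCATGA, reverse …TTCGGTC.
Reverse complement of the reverse primer's last 7 bases: GACCGAA; its first k bases are the reverse complement of the reverse primer's last k bases, so a perfect k-base overlap needs the forward primer's last k bases to equal them.
Comparing (forward last k vs required): k=1: A vs G ✗; k=2: GA vs GA ✓; k=3: TGA vs GAC ✗; k=4: ATGA vs GACC ✗; k=5: CATGA vs GACCG ✗; k=6: GCATGA vs GACCGA ✗; k=7: CGCATGA vs GACCGAA ✗.
Only k = 2 is perfect, so the longest perfect 3' overlap is 2.

Longest perfect overlap: 2 complementary base pairs; below the dimer-risk threshold (threshold 4).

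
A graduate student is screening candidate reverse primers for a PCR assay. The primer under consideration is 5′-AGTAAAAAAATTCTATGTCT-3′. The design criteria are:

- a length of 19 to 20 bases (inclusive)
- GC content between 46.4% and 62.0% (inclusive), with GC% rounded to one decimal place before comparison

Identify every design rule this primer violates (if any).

Base counts: A=9, T=7, G=2, C=2 (length 20).
length: length 20 ✓
GC content: GC 4/20 = 20.0%, outside 46.4–62.0% ✗

Fails: GC content.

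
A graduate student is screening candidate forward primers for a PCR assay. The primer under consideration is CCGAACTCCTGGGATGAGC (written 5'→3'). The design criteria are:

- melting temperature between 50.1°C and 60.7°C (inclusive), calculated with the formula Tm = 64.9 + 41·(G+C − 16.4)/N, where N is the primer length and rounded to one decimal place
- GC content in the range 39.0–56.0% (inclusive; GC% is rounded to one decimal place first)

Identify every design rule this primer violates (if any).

Base counts: A=4, T=3, G=6, C=6 (length 19).
Tm: Tm = 64.9 + 41·(12 − 16.4)/19 = 55.4°C ✓
GC content: GC 12/19 = 63.2%, outside 39.0–56.0% ✗

Fails: GC content.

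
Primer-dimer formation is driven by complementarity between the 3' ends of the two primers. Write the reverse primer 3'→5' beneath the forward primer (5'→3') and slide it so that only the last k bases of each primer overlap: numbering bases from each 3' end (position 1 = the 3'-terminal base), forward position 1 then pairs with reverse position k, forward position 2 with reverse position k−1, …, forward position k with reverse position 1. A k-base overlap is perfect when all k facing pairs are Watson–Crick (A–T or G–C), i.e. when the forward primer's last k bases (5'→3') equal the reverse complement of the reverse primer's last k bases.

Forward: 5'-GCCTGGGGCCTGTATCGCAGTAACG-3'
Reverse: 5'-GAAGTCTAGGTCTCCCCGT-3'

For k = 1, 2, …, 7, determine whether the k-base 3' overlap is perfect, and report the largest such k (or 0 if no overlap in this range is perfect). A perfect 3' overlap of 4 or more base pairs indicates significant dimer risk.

Last 7 bases (5'→3') — forward …AGTAACG, reverse …TCCCCGT.
Reverse complement of the reverse primer's last 7 bases: ACGGGGA; its first k bases are the reverse complement of the reverse primer's last k bases, so a perfect k-base overlap needs the forward primer's last k bases to equal them.
Comparing (forward last k vs required): k=1: G vs A ✗; k=2: CG vs AC ✗; k=3: ACG vs ACG ✓; k=4: AACG vs ACGG ✗; k=5: TAACG vs ACGGG ✗; k=6: GTAACG vs ACGGGG ✗; k=7: AGTAACG vs ACGGGGA ✗.
Only k = 3 is perfect, so the longest perfect 3' overlap is 3.

Longest perfect overlap: 3 complementary base pairs; below the dimer-risk threshold (threshold 4).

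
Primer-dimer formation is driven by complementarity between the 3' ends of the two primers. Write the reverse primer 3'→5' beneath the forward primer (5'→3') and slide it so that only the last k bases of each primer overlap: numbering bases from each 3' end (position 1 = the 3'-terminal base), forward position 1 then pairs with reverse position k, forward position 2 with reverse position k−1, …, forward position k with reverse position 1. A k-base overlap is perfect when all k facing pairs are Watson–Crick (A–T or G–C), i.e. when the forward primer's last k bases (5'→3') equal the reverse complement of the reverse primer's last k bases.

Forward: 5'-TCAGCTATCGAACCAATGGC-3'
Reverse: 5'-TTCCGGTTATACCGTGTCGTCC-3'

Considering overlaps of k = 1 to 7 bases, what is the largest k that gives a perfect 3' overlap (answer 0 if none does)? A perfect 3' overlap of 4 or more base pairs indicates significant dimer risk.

Last 7 bases (5'→3') — forward …CAATGGC, reverse …GTCGTCC.
Reverse complement of the reverse primer's last 7 bases: GGACGAC; its first k bases are the reverse complement of the reverse primer's last k bases, so a perfect k-base overlap needs the forward primer's last k bases to equal them.
Comparing (forward last k vs required): k=1: C vs G ✗; k=2: GC vs GG ✗; k=3: GGC vs GGA ✗; k=4: TGGC vs GGAC ✗; k=5: ATGGC vs GGACG ✗; k=6: AATGGC vs GGACGA ✗; k=7: CAATGGC vs GGACGAC ✗.
No overlap length from 1 to 7 is perfect, so the longest perfect 3' overlap is 0.

Longest perfect overlap: 0 complementary base pairs; below the dimer-risk threshold (threshold 4).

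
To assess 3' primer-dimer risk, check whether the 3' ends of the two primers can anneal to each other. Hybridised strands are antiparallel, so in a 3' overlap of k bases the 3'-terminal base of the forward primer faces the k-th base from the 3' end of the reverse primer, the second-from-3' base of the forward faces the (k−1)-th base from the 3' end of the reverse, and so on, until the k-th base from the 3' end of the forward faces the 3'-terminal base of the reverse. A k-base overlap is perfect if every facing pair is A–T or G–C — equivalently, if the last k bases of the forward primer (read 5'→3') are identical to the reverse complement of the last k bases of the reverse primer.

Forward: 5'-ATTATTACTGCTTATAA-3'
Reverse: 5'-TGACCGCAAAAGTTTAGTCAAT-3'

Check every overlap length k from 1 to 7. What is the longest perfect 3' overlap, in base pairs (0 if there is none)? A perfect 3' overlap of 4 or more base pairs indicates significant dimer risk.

Longest perfect overlap: 1 complementary base pair; below the dimer-risk threshold (threshold 4).

Last 7 bases (5'→3') — forward …CTTATAA, reverse …AGTCAAT.
Reverse complement of the reverse primer's last 7 bases: ATTGACT; its first k bases are the reverse complement of the reverse primer's last k bases, so a perfect k-base overlap needs the forward primer's last k bases to equal them.
Comparing (forward last k vs required): k=1: A vs A ✓; k=2: AA vs AT ✗; k=3: TAA vs ATT ✗; k=4: ATAA vs ATTG ✗; k=5: TATAA vs ATTGA ✗; k=6: TTATAA vs ATTGAC ✗; k=7: CTTATAA vs ATTGACT ✗.
Only k = 1 is perfect, so the longest perfect 3' overlap is 1.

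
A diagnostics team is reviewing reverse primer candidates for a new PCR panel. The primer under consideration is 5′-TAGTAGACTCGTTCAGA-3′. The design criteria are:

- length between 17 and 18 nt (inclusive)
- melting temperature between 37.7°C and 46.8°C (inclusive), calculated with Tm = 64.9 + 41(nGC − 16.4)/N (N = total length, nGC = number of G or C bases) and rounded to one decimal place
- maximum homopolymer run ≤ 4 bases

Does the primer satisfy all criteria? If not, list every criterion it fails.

Base counts: A=5, T=5, G=4, C=3 (length 17).
length: length 17 ✓
Tm: Tm = 64.9 + 41·(7 − 16.4)/17 = 42.2°C ✓
homopolymer run: longest run = 2 ✓

Meets all criteria.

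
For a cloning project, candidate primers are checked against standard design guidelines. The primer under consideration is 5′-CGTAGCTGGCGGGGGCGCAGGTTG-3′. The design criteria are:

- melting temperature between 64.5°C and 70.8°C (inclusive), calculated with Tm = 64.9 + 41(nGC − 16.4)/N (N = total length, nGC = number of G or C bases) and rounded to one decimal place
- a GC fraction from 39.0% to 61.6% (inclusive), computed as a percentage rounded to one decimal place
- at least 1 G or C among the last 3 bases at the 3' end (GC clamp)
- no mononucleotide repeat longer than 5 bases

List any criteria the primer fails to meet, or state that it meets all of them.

Fails: GC content.

Base counts: A=2, T=4, G=13, C=5 (length 24).
Tm: Tm = 64.9 + 41·(18 − 16.4)/24 = 67.6°C ✓
GC content: GC 18/24 = 75.0%, outside 39.0–61.6% ✗
GC clamp: 3' end TTG has 1 G/C ✓
homopolymer run: longest run = 5 ✓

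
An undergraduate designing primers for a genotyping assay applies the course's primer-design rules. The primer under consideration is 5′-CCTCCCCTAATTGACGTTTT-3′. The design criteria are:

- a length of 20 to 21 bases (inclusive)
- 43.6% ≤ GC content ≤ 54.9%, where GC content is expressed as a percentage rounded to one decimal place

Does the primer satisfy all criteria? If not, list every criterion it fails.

Base counts: A=3, T=8, G=2, C=7 (length 20).
length: length 20 ✓
GC content: GC 9/20 = 45.0% ✓

Meets all criteria.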